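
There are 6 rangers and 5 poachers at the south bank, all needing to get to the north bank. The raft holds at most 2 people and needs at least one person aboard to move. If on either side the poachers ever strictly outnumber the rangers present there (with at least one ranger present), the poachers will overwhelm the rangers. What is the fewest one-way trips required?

Counting alone: each trip to the north bank takes at most 2 across and each return brings at least 1 back, so after t trips out (and t−1 returns) at most 2t − (t−1) of the 11 are across; that first reaches 11 at t = 10, so at least 19 crossings are needed.
The plan below uses exactly 19 crossings, so it is optimal:
1. 2 poachers → the north bank.  (the south bank: 6R 3P; the north bank: 0R 2P)
2. 1 poacher ← the south bank.  (the south bank: 6R 4P; the north bank: 0R 1P)
3. 2 poachers → the north bank.  (the south bank: 6R 2P; the north bank: 0R 3P)
4. 1 poacher ← the south bank.  (the south bank: 6R 3P; the north bank: 0R 2P)
5. 2 rangers → the north bank.  (the south bank: 4R 3P; the north bank: 2R 2P)
6. 1 poacher ← the south bank.  (the south bank: 4R 4P; the north bank: 2R 1P)
7. 1 ranger and 1 poacher → the north bank.  (the south bank: 3R 3P; the north bank: 3R 2P)
8. 1 ranger ← the south bank.  (the south bank: 4R 3P; the north bank: 2R 2P)
9. 1 ranger and 1 poacher → the north bank.  (the south bank: 3R 2P; the north bank: 3R 3P)
10. 1 poacher ← the south bank.  (the south bank: 3R 3P; the north bank: 3R 2P)
11. 1 ranger and 1 poacher → the north bank.  (the south bank: 2R 2P; the north bank: 4R 3P)
12. 1 ranger ← the south bank.  (the south bank: 3R 2P; the north bank: 3R 3P)
13. 1 ranger and 1 poacher → the north bank.  (the south bank: 2R 1P; the north bank: 4R 4P)
14. 1 poacher ← the south bank.  (the south bank: 2R 2P; the north bank: 4R 3P)
15. 1 ranger and 1 poacher → the north bank.  (the south bank: 1R 1P; the north bank: 5R 4P)
16. 1 ranger ← the south bank.  (the south bank: 2R 1P; the north bank: 4R 4P)
17. 1 ranger and 1 poacher → the north bank.  (the south bank: 1R 0P; the north bank: 5R 5P)
18. 1 poacher ← the south bank.  (the south bank: 1R 1P; the north bank: 5R 4P)
19. 1 ranger and 1 poacher → the north bank.  (the south bank: 0R 0P; the north bank: 6R 5P)

19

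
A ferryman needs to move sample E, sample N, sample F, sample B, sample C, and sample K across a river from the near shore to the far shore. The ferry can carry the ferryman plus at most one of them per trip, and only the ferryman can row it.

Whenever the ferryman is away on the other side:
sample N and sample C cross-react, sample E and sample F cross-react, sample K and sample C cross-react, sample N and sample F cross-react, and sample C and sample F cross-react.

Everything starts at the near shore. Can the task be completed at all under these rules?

Whatever the first load, the items left behind include a forbidden pair without the ferryman. No opening move is safe, so no plan exists.

No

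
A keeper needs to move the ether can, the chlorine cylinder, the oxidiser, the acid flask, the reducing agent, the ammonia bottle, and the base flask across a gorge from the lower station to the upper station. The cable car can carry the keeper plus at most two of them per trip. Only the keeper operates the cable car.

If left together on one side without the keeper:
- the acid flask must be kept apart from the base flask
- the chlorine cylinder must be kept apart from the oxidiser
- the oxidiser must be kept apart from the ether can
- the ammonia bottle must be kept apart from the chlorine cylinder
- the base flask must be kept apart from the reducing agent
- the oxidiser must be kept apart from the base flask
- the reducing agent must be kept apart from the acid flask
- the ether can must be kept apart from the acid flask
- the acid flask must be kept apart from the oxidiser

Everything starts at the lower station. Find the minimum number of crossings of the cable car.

Whatever the first load, the items left behind include a forbidden pair without the keeper. No opening move is safe, so no plan exists.

impossible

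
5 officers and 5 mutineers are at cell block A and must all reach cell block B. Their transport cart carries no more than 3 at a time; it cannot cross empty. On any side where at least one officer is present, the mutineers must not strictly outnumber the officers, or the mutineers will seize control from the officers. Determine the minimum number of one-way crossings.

Counting alone: each trip to cell block B takes at most 3 across and each return brings at least 1 back, so after t trips out (and t−1 returns) at most 3t − (t−1) of the 10 are across; that first reaches 10 at t = 5, so at least 9 crossings are needed.
The safety rule pushes this higher. Following every safe sequence of crossings, the most of the 10 that can be at cell block B as the transport cart arrives there on crossing 9 is 9 — never all 10.
So no plan with fewer than 11 crossings exists, and this one achieves 11:
1. 2 mutineers → cell block B.  (cell block A: 5O 3M; cell block B: 0O 2M)
2. 1 mutineer ← cell block A.  (cell block A: 5O 4M; cell block B: 0O 1M)
3. 3 mutineers → cell block B.  (cell block A: 5O 1M; cell block B: 0O 4M)
4. 1 mutineer ← cell block A.  (cell block A: 5O 2M; cell block B: 0O 3M)
5. 3 officers → cell block B.  (cell block A: 2O 2M; cell block B: 3O 3M)
6. 1 officer and 1 mutineer ← cell block A.  (cell block A: 3O 3M; cell block B: 2O 2M)
7. 3 officers → cell block B.  (cell block A: 0O 3M; cell block B: 5O 2M)
8. 1 mutineer ← cell block A.  (cell block A: 0O 4M; cell block B: 5O 1M)
9. 2 mutineers → cell block B.  (cell block A: 0O 2M; cell block B: 5O 3M)
10. 1 mutineer ← cell block A.  (cell block A: 0O 3M; cell block B: 5O 2M)
11. 3 mutineers → cell block B.  (cell block A: 0O 0M; cell block B: 5O 5M)

11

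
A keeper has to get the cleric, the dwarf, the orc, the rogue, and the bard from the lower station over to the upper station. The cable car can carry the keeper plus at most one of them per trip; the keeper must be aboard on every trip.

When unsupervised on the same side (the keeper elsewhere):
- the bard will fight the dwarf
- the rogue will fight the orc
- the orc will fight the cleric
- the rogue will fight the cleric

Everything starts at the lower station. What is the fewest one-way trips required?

impossible

Whatever the first load, the items left behind include a forbidden pair without the keeper. No opening move is safe, so no plan exists.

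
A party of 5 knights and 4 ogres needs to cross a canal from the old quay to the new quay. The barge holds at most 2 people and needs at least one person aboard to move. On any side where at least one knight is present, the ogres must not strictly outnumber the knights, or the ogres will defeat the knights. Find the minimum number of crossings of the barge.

15

Counting alone: each trip to the new quay takes at most 2 across and each return brings at least 1 back, so after t trips out (and t−1 returns) at most 2t − (t−1) of the 9 are across; that first reaches 9 at t = 8, so at least 15 crossings are needed.
The plan below uses exactly 15 crossings, so it is optimal:
1. 2 ogres → the new quay.  (the old quay: 5K 2O; the new quay: 0K 2O)
2. 1 ogre ← the old quay.  (the old quay: 5K 3O; the new quay: 0K 1O)
3. 2 ogres → the new quay.  (the old quay: 5K 1O; the new quay: 0K 3O)
4. 1 ogre ← the old quay.  (the old quay: 5K 2O; the new quay: 0K 2O)
5. 2 knights → the new quay.  (the old quay: 3K 2O; the new quay: 2K 2O)
6. 1 ogre ← the old quay.  (the old quay: 3K 3O; the new quay: 2K 1O)
7. 1 knight and 1 ogre → the new quay.  (the old quay: 2K 2O; the new quay: 3K 2O)
8. 1 knight ← the old quay.  (the old quay: 3K 2O; the new quay: 2K 2O)
9. 1 knight and 1 ogre → the new quay.  (the old quay: 2K 1O; the new quay: 3K 3O)
10. 1 ogre ← the old quay.  (the old quay: 2K 2O; the new quay: 3K 2O)
11. 1 knight and 1 ogre → the new quay.  (the old quay: 1K 1O; the new quay: 4K 3O)
12. 1 knight ← the old quay.  (the old quay: 2K 1O; the new quay: 3K 3O)
13. 1 knight and 1 ogre → the new quay.  (the old quay: 1K 0O; the new quay: 4K 4O)
14. 1 ogre ← the old quay.  (the old quay: 1K 1O; the new quay: 4K 3O)
15. 1 knight and 1 ogre → the new quay.  (the old quay: 0K 0O; the new quay: 5K 4O)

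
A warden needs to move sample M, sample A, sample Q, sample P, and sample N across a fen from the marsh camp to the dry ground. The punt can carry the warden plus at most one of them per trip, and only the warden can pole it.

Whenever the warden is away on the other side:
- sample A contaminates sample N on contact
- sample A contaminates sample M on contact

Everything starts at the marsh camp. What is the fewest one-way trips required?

Counting alone: the warden can take at most 1 across per trip to the dry ground, so moving all 5 needs at least 5 loaded trips out, with a return between consecutive ones — at least 9 crossings.
The safety rule pushes this higher. Following every safe sequence of crossings, the most of the 5 that can be at the dry ground as the punt arrives there on crossing 9 is 4 — never all 5.
So no plan with fewer than 11 crossings exists, and this one achieves 11:
1. Warden goes to the dry ground with sample A.
2. Warden goes back to the marsh camp alone.
3. Warden goes to the dry ground with sample M.
4. Warden goes back to the marsh camp with sample A.
5. Warden goes to the dry ground with sample N.
6. Warden goes back to the marsh camp alone.
7. Warden goes to the dry ground with sample Q.
8. Warden goes back to the marsh camp alone.
9. Warden goes to the dry ground with sample P.
10. Warden goes back to the marsh camp alone.
11. Warden goes to the dry ground with sample A.

11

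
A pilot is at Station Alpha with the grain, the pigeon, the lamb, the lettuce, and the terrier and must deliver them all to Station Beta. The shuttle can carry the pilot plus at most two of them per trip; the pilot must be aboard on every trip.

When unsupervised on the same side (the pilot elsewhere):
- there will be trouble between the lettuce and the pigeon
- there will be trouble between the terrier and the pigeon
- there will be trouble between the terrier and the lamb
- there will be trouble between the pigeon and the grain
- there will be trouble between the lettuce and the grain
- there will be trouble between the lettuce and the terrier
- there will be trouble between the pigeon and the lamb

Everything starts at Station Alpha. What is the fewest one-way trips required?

impossible

Whatever the first load, the items left behind include a forbidden pair without the pilot. No opening move is safe, so no plan exists.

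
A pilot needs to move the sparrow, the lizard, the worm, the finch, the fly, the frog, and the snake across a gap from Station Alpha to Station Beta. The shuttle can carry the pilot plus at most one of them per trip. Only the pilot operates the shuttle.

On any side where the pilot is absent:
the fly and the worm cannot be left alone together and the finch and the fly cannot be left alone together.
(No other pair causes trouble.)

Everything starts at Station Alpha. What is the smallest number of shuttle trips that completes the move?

15

Counting alone: the pilot can take at most 1 across per trip to Station Beta, so moving all 7 needs at least 7 loaded trips out, with a return between consecutive ones — at least 13 crossings.
The safety rule pushes this higher. Following every safe sequence of crossings, the most of the 7 that can be at Station Beta as the shuttle arrives there on crossing 13 is 6 — never all 7.
So no plan with fewer than 15 crossings exists, and this one achieves 15:
1. Pilot goes to Station Beta with the fly.  [Station Alpha: the finch, the frog, the lizard, the snake, the sparrow, the worm | Station Beta: the fly]
2. Pilot goes back to Station Alpha alone.  [Station Alpha: the finch, the frog, the lizard, the snake, the sparrow, the worm | Station Beta: the fly]
3. Pilot goes to Station Beta with the sparrow.  [Station Alpha: the finch, the frog, the lizard, the snake, the worm | Station Beta: the fly, the sparrow]
4. Pilot goes back to Station Alpha alone.  [Station Alpha: the finch, the frog, the lizard, the snake, the worm | Station Beta: the fly, the sparrow]
5. Pilot goes to Station Beta with the lizard.  [Station Alpha: the finch, the frog, the snake, the worm | Station Beta: the fly, the lizard, the sparrow]
6. Pilot goes back to Station Alpha alone.  [Station Alpha: the finch, the frog, the snake, the worm | Station Beta: the fly, the lizard, the sparrow]
7. Pilot goes to Station Beta with the worm.  [Station Alpha: the finch, the frog, the snake | Station Beta: the fly, the lizard, the sparrow, the worm]
8. Pilot goes back to Station Alpha with the fly.  [Station Alpha: the finch, the fly, the frog, the snake | Station Beta: the lizard, the sparrow, the worm]
9. Pilot goes to Station Beta with the finch.  [Station Alpha: the fly, the frog, the snake | Station Beta: the finch, the lizard, the sparrow, the worm]
10. Pilot goes back to Station Alpha alone.  [Station Alpha: the fly, the frog, the snake | Station Beta: the finch, the lizard, the sparrow, the worm]
11. Pilot goes to Station Beta with the frog.  [Station Alpha: the fly, the snake | Station Beta: the finch, the frog, the lizard, the sparrow, the worm]
12. Pilot goes back to Station Alpha alone.  [Station Alpha: the fly, the snake | Station Beta: the finch, the frog, the lizard, the sparrow, the worm]
13. Pilot goes to Station Beta with the snake.  [Station Alpha: the fly | Station Beta: the finch, the frog, the lizard, the snake, the sparrow, the worm]
14. Pilot goes back to Station Alpha alone.  [Station Alpha: the fly | Station Beta: the finch, the frog, the lizard, the snake, the sparrow, the worm]
15. Pilot goes to Station Beta with the fly.  [Station Alpha: — | Station Beta: the finch, the fly, the frog, the lizard, the snake, the sparrow, the worm]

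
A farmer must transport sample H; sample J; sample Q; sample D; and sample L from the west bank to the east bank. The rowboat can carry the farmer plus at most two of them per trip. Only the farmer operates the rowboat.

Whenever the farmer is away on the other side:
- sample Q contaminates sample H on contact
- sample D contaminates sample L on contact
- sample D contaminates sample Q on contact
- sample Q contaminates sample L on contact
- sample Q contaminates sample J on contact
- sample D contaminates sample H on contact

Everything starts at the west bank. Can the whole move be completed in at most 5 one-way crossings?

Counting alone: the farmer can take at most 2 across per trip to the east bank, so moving all 5 needs at least 3 loaded trips out, with a return between consecutive ones — at least 5 crossings.
The safety rule pushes this higher. Following every safe sequence of crossings, the most of the 5 that can be at the east bank as the rowboat arrives there on crossing 5 is 4 — never all 5.
So the move cannot be finished within 5 crossings. (The shortest complete plan takes 7:)
1. Farmer goes to the east bank with sample D and sample Q.
2. Farmer goes back to the west bank with sample Q.
3. Farmer goes to the east bank with sample J and sample Q.
4. Farmer goes back to the west bank with sample Q.
5. Farmer goes to the east bank with sample H and sample L.
6. Farmer goes back to the west bank with sample D.
7. Farmer goes to the east bank with sample D and sample Q.

No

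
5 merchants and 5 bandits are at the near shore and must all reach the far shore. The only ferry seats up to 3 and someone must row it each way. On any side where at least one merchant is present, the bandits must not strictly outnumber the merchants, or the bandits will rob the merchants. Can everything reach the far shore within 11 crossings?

Yes

Yes — this plan uses 11 crossings (≤ 11):
1. 2 bandits → the far shore.  (the near shore: 5M 3B; the far shore: 0M 2B)
2. 1 bandit ← the near shore.  (the near shore: 5M 4B; the far shore: 0M 1B)
3. 3 bandits → the far shore.  (the near shore: 5M 1B; the far shore: 0M 4B)
4. 1 bandit ← the near shore.  (the near shore: 5M 2B; the far shore: 0M 3B)
5. 3 merchants → the far shore.  (the near shore: 2M 2B; the far shore: 3M 3B)
6. 1 merchant and 1 bandit ← the near shore.  (the near shore: 3M 3B; the far shore: 2M 2B)
7. 3 merchants → the far shore.  (the near shore: 0M 3B; the far shore: 5M 2B)
8. 1 bandit ← the near shore.  (the near shore: 0M 4B; the far shore: 5M 1B)
9. 2 bandits → the far shore.  (the near shore: 0M 2B; the far shore: 5M 3B)
10. 1 bandit ← the near shore.  (the near shore: 0M 3B; the far shore: 5M 2B)
11. 3 bandits → the far shore.  (the near shore: 0M 0B; the far shore: 5M 5B)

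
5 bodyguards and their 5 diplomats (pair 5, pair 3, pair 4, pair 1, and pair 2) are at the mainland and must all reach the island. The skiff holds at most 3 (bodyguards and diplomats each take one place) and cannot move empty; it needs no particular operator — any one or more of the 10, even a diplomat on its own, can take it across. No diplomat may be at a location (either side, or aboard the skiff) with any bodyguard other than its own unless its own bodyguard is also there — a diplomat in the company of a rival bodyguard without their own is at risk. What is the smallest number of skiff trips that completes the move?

11

Counting alone: each trip to the island takes at most 3 across and each return brings at least 1 back, so after t trips out (and t−1 returns) at most 3t − (t−1) of the 10 are across; that first reaches 10 at t = 5, so at least 9 crossings are needed.
The safety rule pushes this higher. Following every safe sequence of crossings, the most of the 10 that can be at the island as the skiff arrives there on crossing 9 is 9 — never all 10.
So no plan with fewer than 11 crossings exists, and this one achieves 11:
1. bodyguard 5 and diplomat 5 cross → the island.
2. bodyguard 5 crosses ← the mainland.
3. diplomat 1, diplomat 3, and diplomat 4 cross → the island.
4. diplomat 5 crosses ← the mainland.
5. bodyguard 1, bodyguard 3, and bodyguard 4 cross → the island.
6. bodyguard 3 and diplomat 3 cross ← the mainland.
7. bodyguard 2, bodyguard 3, and bodyguard 5 cross → the island.
8. diplomat 4 crosses ← the mainland.
9. diplomat 3 and diplomat 5 cross → the island.
10. diplomat 5 crosses ← the mainland.
11. diplomat 2, diplomat 4, and diplomat 5 cross → the island.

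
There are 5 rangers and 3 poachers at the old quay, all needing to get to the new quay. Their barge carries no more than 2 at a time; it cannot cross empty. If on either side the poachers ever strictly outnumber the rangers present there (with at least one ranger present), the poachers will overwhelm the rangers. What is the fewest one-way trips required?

Counting alone: each trip to the new quay takes at most 2 across and each return brings at least 1 back, so after t trips out (and t−1 returns) at most 2t − (t−1) of the 8 are across; that first reaches 8 at t = 7, so at least 13 crossings are needed.
The plan below uses exactly 13 crossings, so it is optimal:
1. 2 poachers → the new quay.  (the old quay: 5R 1P; the new quay: 0R 2P)
2. 1 poacher ← the old quay.  (the old quay: 5R 2P; the new quay: 0R 1P)
3. 2 poachers → the new quay.  (the old quay: 5R 0P; the new quay: 0R 3P)
4. 1 poacher ← the old quay.  (the old quay: 5R 1P; the new quay: 0R 2P)
5. 2 rangers → the new quay.  (the old quay: 3R 1P; the new quay: 2R 2P)
6. 1 poacher ← the old quay.  (the old quay: 3R 2P; the new quay: 2R 1P)
7. 1 ranger and 1 poacher → the new quay.  (the old quay: 2R 1P; the new quay: 3R 2P)
8. 1 poacher ← the old quay.  (the old quay: 2R 2P; the new quay: 3R 1P)
9. 2 poachers → the new quay.  (the old quay: 2R 0P; the new quay: 3R 3P)
10. 1 poacher ← the old quay.  (the old quay: 2R 1P; the new quay: 3R 2P)
11. 1 ranger and 1 poacher → the new quay.  (the old quay: 1R 0P; the new quay: 4R 3P)
12. 1 poacher ← the old quay.  (the old quay: 1R 1P; the new quay: 4R 2P)
13. 1 ranger and 1 poacher → the new quay.  (the old quay: 0R 0P; the new quay: 5R 3P)

13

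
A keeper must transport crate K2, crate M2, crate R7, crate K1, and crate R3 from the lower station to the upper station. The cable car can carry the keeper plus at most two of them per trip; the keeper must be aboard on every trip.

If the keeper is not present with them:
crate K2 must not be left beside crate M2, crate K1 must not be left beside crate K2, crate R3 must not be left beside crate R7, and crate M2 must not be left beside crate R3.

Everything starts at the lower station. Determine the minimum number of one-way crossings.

Counting alone: the keeper can take at most 2 across per trip to the upper station, so moving all 5 needs at least 3 loaded trips out, with a return between consecutive ones — at least 5 crossings.
The safety rule pushes this higher. Following every safe sequence of crossings, the most of the 5 that can be at the upper station as the cable car arrives there on crossing 5 is 4 — never all 5.
So no plan with fewer than 7 crossings exists, and this one achieves 7:
1. Keeper goes to the upper station with crate K2 and crate R3.  [the lower station: crate K1, crate M2, crate R7 | the upper station: crate K2, crate R3]
2. Keeper goes back to the lower station alone.  [the lower station: crate K1, crate M2, crate R7 | the upper station: crate K2, crate R3]
3. Keeper goes to the upper station with crate M2.  [the lower station: crate K1, crate R7 | the upper station: crate K2, crate M2, crate R3]
4. Keeper goes back to the lower station with crate K2 and crate R3.  [the lower station: crate K1, crate K2, crate R3, crate R7 | the upper station: crate M2]
5. Keeper goes to the upper station with crate K1 and crate R7.  [the lower station: crate K2, crate R3 | the upper station: crate K1, crate M2, crate R7]
6. Keeper goes back to the lower station alone.  [the lower station: crate K2, crate R3 | the upper station: crate K1, crate M2, crate R7]
7. Keeper goes to the upper station with crate K2 and crate R3.  [the lower station: — | the upper station: crate K1, crate K2, crate M2, crate R3, crate R7]

7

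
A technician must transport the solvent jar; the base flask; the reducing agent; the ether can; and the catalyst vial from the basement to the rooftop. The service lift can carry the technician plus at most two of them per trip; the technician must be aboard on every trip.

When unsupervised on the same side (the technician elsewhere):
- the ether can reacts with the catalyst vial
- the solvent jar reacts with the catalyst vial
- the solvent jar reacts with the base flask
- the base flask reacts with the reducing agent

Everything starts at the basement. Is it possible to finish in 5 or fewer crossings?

Counting alone: the technician can take at most 2 across per trip to the rooftop, so moving all 5 needs at least 3 loaded trips out, with a return between consecutive ones — at least 5 crossings.
The safety rule pushes this higher. Following every safe sequence of crossings, the most of the 5 that can be at the rooftop as the service lift arrives there on crossing 5 is 4 — never all 5.
So the move cannot be finished within 5 crossings. (The shortest complete plan takes 7:)
1. Technician goes to the rooftop with the base flask and the catalyst vial.
2. Technician goes back to the basement alone.
3. Technician goes to the rooftop with the solvent jar.
4. Technician goes back to the basement with the base flask and the catalyst vial.
5. Technician goes to the rooftop with the ether can and the reducing agent.
6. Technician goes back to the basement alone.
7. Technician goes to the rooftop with the base flask and the catalyst vial.

No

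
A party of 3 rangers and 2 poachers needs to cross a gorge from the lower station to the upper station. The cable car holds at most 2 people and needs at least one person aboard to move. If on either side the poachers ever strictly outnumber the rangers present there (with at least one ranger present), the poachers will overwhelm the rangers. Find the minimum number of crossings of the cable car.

Counting alone: each trip to the upper station takes at most 2 across and each return brings at least 1 back, so after t trips out (and t−1 returns) at most 2t − (t−1) of the 5 are across; that first reaches 5 at t = 4, so at least 7 crossings are needed.
The plan below uses exactly 7 crossings, so it is optimal:
1. 2 poachers → the upper station.  (the lower station: 3R 0P; the upper station: 0R 2P)
2. 1 poacher ← the lower station.  (the lower station: 3R 1P; the upper station: 0R 1P)
3. 2 rangers → the upper station.  (the lower station: 1R 1P; the upper station: 2R 1P)
4. 1 ranger ← the lower station.  (the lower station: 2R 1P; the upper station: 1R 1P)
5. 1 ranger and 1 poacher → the upper station.  (the lower station: 1R 0P; the upper station: 2R 2P)
6. 1 poacher ← the lower station.  (the lower station: 1R 1P; the upper station: 2R 1P)
7. 1 ranger and 1 poacher → the upper station.  (the lower station: 0R 0P; the upper station: 3R 2P)

7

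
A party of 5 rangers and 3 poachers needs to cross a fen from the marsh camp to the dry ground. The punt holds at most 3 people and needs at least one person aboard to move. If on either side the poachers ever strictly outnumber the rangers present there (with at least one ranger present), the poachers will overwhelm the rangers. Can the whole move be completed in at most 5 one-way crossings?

No

Counting alone: each trip to the dry ground takes at most 3 across and each return brings at least 1 back, so after t trips out (and t−1 returns) at most 3t − (t−1) of the 8 are across; that first reaches 8 at t = 4, so at least 7 crossings are needed.
Since 5 < 7, 5 crossings cannot be enough. (The shortest complete plan in fact takes 7:)
1. 2 poachers → the dry ground.  (the marsh camp: 5R 1P; the dry ground: 0R 2P)
2. 1 poacher ← the marsh camp.  (the marsh camp: 5R 2P; the dry ground: 0R 1P)
3. 2 rangers and 1 poacher → the dry ground.  (the marsh camp: 3R 1P; the dry ground: 2R 2P)
4. 1 poacher ← the marsh camp.  (the marsh camp: 3R 2P; the dry ground: 2R 1P)
5. 1 ranger and 2 poachers → the dry ground.  (the marsh camp: 2R 0P; the dry ground: 3R 3P)
6. 1 poacher ← the marsh camp.  (the marsh camp: 2R 1P; the dry ground: 3R 2P)
7. 2 rangers and 1 poacher → the dry ground.  (the marsh camp: 0R 0P; the dry ground: 5R 3P)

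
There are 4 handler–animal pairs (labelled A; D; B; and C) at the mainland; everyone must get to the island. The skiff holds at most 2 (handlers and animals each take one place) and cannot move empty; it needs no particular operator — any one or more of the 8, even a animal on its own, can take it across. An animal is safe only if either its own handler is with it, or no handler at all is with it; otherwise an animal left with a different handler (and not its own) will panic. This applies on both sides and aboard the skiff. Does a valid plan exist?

No

Following every safe sequence of crossings from the start, the most of the 8 that can be at the island as the skiff arrives there on crossings 1, 3, 5 is 2, 3, 4 respectively; the best ever achieved is 4 of 8.
From crossing 7 on, no configuration arises that was not already reachable earlier: only 44 distinct safe configurations (who is on which side, and where the skiff is) can ever be reached, none of them has everyone across, and every continuation just revisits them. So no valid plan exists.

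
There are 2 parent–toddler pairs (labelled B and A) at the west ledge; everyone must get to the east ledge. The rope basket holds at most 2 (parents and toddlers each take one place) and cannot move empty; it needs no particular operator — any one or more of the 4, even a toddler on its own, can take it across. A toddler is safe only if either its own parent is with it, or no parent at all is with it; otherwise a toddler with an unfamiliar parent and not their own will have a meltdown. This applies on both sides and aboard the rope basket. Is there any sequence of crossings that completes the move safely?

Yes

1. parent B and toddler B cross → the east ledge.
2. parent B crosses ← the west ledge.
3. parent A and parent B cross → the east ledge.
4. parent A crosses ← the west ledge.
5. parent A and toddler A cross → the east ledge.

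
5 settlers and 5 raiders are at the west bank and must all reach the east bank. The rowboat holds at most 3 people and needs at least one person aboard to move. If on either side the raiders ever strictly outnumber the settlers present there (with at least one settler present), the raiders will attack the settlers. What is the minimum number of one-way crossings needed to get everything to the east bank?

Counting alone: each trip to the east bank takes at most 3 across and each return brings at least 1 back, so after t trips out (and t−1 returns) at most 3t − (t−1) of the 10 are across; that first reaches 10 at t = 5, so at least 9 crossings are needed.
The safety rule pushes this higher. Following every safe sequence of crossings, the most of the 10 that can be at the east bank as the rowboat arrives there on crossing 9 is 9 — never all 10.
So no plan with fewer than 11 crossings exists, and this one achieves 11:
1. 2 raiders → the east bank.  (the west bank: 5S 3R; the east bank: 0S 2R)
2. 1 raider ← the west bank.  (the west bank: 5S 4R; the east bank: 0S 1R)
3. 3 raiders → the east bank.  (the west bank: 5S 1R; the east bank: 0S 4R)
4. 1 raider ← the west bank.  (the west bank: 5S 2R; the east bank: 0S 3R)
5. 3 settlers → the east bank.  (the west bank: 2S 2R; the east bank: 3S 3R)
6. 1 settler and 1 raider ← the west bank.  (the west bank: 3S 3R; the east bank: 2S 2R)
7. 3 settlers → the east bank.  (the west bank: 0S 3R; the east bank: 5S 2R)
8. 1 raider ← the west bank.  (the west bank: 0S 4R; the east bank: 5S 1R)
9. 2 raiders → the east bank.  (the west bank: 0S 2R; the east bank: 5S 3R)
10. 1 raider ← the west bank.  (the west bank: 0S 3R; the east bank: 5S 2R)
11. 3 raiders → the east bank.  (the west bank: 0S 0R; the east bank: 5S 5R)

11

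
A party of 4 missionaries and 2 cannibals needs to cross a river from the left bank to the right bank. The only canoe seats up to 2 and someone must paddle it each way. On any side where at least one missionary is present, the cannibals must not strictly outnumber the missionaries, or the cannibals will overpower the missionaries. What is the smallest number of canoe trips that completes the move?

Counting alone: each trip to the right bank takes at most 2 across and each return brings at least 1 back, so after t trips out (and t−1 returns) at most 2t − (t−1) of the 6 are across; that first reaches 6 at t = 5, so at least 9 crossings are needed.
The plan below uses exactly 9 crossings, so it is optimal:
1. 2 cannibals → the right bank.  (the left bank: 4M 0C; the right bank: 0M 2C)
2. 1 cannibal ← the left bank.  (the left bank: 4M 1C; the right bank: 0M 1C)
3. 2 missionaries → the right bank.  (the left bank: 2M 1C; the right bank: 2M 1C)
4. 1 cannibal ← the left bank.  (the left bank: 2M 2C; the right bank: 2M 0C)
5. 2 cannibals → the right bank.  (the left bank: 2M 0C; the right bank: 2M 2C)
6. 1 cannibal ← the left bank.  (the left bank: 2M 1C; the right bank: 2M 1C)
7. 1 missionary and 1 cannibal → the right bank.  (the left bank: 1M 0C; the right bank: 3M 2C)
8. 1 cannibal ← the left bank.  (the left bank: 1M 1C; the right bank: 3M 1C)
9. 1 missionary and 1 cannibal → the right bank.  (the left bank: 0M 0C; the right bank: 4M 2C)

9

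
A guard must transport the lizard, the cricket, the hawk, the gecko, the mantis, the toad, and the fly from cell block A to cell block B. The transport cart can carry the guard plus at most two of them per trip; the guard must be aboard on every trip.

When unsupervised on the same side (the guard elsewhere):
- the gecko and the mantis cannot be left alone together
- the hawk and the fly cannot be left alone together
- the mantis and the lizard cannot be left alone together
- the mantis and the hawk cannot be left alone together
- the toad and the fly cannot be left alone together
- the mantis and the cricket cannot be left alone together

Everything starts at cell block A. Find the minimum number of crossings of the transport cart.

9

Counting alone: the guard can take at most 2 across per trip to cell block B, so moving all 7 needs at least 4 loaded trips out, with a return between consecutive ones — at least 7 crossings.
The safety rule pushes this higher. Following every safe sequence of crossings, the most of the 7 that can be at cell block B as the transport cart arrives there on crossing 7 is 6 — never all 7.
So no plan with fewer than 9 crossings exists, and this one achieves 9:
1. Guard goes to cell block B with the fly and the mantis.
2. Guard goes back to cell block A alone.
3. Guard goes to cell block B with the toad.
4. Guard goes back to cell block A with the fly.
5. Guard goes to cell block B with the hawk and the lizard.
6. Guard goes back to cell block A with the mantis.
7. Guard goes to cell block B with the cricket and the gecko.
8. Guard goes back to cell block A alone.
9. Guard goes to cell block B with the fly and the mantis.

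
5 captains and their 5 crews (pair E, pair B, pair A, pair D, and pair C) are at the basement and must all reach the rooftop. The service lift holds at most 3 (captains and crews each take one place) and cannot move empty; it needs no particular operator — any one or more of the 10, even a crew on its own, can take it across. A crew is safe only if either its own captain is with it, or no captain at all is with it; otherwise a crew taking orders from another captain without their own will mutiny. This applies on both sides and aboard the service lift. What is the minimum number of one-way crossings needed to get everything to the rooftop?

Counting alone: each trip to the rooftop takes at most 3 across and each return brings at least 1 back, so after t trips out (and t−1 returns) at most 3t − (t−1) of the 10 are across; that first reaches 10 at t = 5, so at least 9 crossings are needed.
The safety rule pushes this higher. Following every safe sequence of crossings, the most of the 10 that can be at the rooftop as the service lift arrives there on crossing 9 is 9 — never all 10.
So no plan with fewer than 11 crossings exists, and this one achieves 11:
1. captain E and crew E cross → the rooftop.
2. captain E crosses ← the basement.
3. crew A, crew B, and crew D cross → the rooftop.
4. crew E crosses ← the basement.
5. captain A, captain B, and captain D cross → the rooftop.
6. captain B and crew B cross ← the basement.
7. captain B, captain C, and captain E cross → the rooftop.
8. crew A crosses ← the basement.
9. crew B and crew E cross → the rooftop.
10. crew E crosses ← the basement.
11. crew A, crew C, and crew E cross → the rooftop.

11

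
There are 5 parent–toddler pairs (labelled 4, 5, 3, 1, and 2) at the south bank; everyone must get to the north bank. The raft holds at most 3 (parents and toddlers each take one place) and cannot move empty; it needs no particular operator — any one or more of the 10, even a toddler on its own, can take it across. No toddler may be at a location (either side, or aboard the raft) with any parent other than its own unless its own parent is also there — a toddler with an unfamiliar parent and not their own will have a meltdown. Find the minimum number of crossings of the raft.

11

Counting alone: each trip to the north bank takes at most 3 across and each return brings at least 1 back, so after t trips out (and t−1 returns) at most 3t − (t−1) of the 10 are across; that first reaches 10 at t = 5, so at least 9 crossings are needed.
The safety rule pushes this higher. Following every safe sequence of crossings, the most of the 10 that can be at the north bank as the raft arrives there on crossing 9 is 9 — never all 10.
So no plan with fewer than 11 crossings exists, and this one achieves 11:
1. parent 4 and toddler 4 cross → the north bank.
2. parent 4 crosses ← the south bank.
3. toddler 1, toddler 3, and toddler 5 cross → the north bank.
4. toddler 4 crosses ← the south bank.
5. parent 1, parent 3, and parent 5 cross → the north bank.
6. parent 5 and toddler 5 cross ← the south bank.
7. parent 2, parent 4, and parent 5 cross → the north bank.
8. toddler 3 crosses ← the south bank.
9. toddler 4 and toddler 5 cross → the north bank.
10. toddler 4 crosses ← the south bank.
11. toddler 2, toddler 3, and toddler 4 cross → the north bank.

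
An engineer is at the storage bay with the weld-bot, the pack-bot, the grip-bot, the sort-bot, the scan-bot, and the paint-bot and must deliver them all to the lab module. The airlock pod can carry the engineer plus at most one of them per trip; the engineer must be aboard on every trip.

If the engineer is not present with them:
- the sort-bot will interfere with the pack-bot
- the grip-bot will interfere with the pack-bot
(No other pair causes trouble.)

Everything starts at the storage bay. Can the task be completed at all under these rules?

1. Engineer goes to the lab module with the pack-bot.  [the storage bay: the grip-bot, the paint-bot, the scan-bot, the sort-bot, the weld-bot | the lab module: the pack-bot]
2. Engineer goes back to the storage bay alone.  [the storage bay: the grip-bot, the paint-bot, the scan-bot, the sort-bot, the weld-bot | the lab module: the pack-bot]
3. Engineer goes to the lab module with the weld-bot.  [the storage bay: the grip-bot, the paint-bot, the scan-bot, the sort-bot | the lab module: the pack-bot, the weld-bot]
4. Engineer goes back to the storage bay alone.  [the storage bay: the grip-bot, the paint-bot, the scan-bot, the sort-bot | the lab module: the pack-bot, the weld-bot]
5. Engineer goes to the lab module with the grip-bot.  [the storage bay: the paint-bot, the scan-bot, the sort-bot | the lab module: the grip-bot, the pack-bot, the weld-bot]
6. Engineer goes back to the storage bay with the pack-bot.  [the storage bay: the pack-bot, the paint-bot, the scan-bot, the sort-bot | the lab module: the grip-bot, the weld-bot]
7. Engineer goes to the lab module with the sort-bot.  [the storage bay: the pack-bot, the paint-bot, the scan-bot | the lab module: the grip-bot, the sort-bot, the weld-bot]
8. Engineer goes back to the storage bay alone.  [the storage bay: the pack-bot, the paint-bot, the scan-bot | the lab module: the grip-bot, the sort-bot, the weld-bot]
9. Engineer goes to the lab module with the scan-bot.  [the storage bay: the pack-bot, the paint-bot | the lab module: the grip-bot, the scan-bot, the sort-bot, the weld-bot]
10. Engineer goes back to the storage bay alone.  [the storage bay: the pack-bot, the paint-bot | the lab module: the grip-bot, the scan-bot, the sort-bot, the weld-bot]
11. Engineer goes to the lab module with the paint-bot.  [the storage bay: the pack-bot | the lab module: the grip-bot, the paint-bot, the scan-bot, the sort-bot, the weld-bot]
12. Engineer goes back to the storage bay alone.  [the storage bay: the pack-bot | the lab module: the grip-bot, the paint-bot, the scan-bot, the sort-bot, the weld-bot]
13. Engineer goes to the lab module with the pack-bot.  [the storage bay: — | the lab module: the grip-bot, the pack-bot, the paint-bot, the scan-bot, the sort-bot, the weld-bot]

Yes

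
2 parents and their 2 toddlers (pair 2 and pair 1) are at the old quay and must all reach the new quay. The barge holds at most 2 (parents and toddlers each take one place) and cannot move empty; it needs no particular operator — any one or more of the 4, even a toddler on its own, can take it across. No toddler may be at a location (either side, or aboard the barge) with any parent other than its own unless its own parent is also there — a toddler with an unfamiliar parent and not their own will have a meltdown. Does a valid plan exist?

1. parent 2 and toddler 2 cross → the new quay.
2. parent 2 crosses ← the old quay.
3. parent 1 and parent 2 cross → the new quay.
4. parent 1 crosses ← the old quay.
5. parent 1 and toddler 1 cross → the new quay.

Yes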